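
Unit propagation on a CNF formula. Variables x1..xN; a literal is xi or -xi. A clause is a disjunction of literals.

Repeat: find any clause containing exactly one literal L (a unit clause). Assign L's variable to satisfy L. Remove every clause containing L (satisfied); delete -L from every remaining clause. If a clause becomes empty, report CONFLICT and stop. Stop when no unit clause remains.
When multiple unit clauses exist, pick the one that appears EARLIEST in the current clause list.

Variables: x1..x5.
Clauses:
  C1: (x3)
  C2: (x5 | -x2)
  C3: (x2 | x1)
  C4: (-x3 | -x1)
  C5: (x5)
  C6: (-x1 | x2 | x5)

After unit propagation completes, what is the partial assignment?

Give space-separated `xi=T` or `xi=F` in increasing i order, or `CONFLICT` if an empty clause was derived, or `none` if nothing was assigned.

Answer: x1=F x2=T x3=T x5=T

Derivation:
unit clause [3] forces x3=T; simplify:
  drop -3 from [-3, -1] -> [-1]
  satisfied 1 clause(s); 5 remain; assigned so far: [3]
unit clause [-1] forces x1=F; simplify:
  drop 1 from [2, 1] -> [2]
  satisfied 2 clause(s); 3 remain; assigned so far: [1, 3]
unit clause [2] forces x2=T; simplify:
  drop -2 from [5, -2] -> [5]
  satisfied 1 clause(s); 2 remain; assigned so far: [1, 2, 3]
unit clause [5] forces x5=T; simplify:
  satisfied 2 clause(s); 0 remain; assigned so far: [1, 2, 3, 5]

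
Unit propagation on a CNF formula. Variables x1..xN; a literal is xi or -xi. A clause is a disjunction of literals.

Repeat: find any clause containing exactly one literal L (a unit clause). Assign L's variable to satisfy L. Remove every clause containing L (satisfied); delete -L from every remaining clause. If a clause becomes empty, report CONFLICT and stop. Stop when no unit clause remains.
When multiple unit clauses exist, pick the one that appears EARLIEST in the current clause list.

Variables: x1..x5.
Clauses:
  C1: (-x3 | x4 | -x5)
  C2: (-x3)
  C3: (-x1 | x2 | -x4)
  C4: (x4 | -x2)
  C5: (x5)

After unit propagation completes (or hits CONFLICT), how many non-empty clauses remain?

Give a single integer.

unit clause [-3] forces x3=F; simplify:
  satisfied 2 clause(s); 3 remain; assigned so far: [3]
unit clause [5] forces x5=T; simplify:
  satisfied 1 clause(s); 2 remain; assigned so far: [3, 5]

Answer: 2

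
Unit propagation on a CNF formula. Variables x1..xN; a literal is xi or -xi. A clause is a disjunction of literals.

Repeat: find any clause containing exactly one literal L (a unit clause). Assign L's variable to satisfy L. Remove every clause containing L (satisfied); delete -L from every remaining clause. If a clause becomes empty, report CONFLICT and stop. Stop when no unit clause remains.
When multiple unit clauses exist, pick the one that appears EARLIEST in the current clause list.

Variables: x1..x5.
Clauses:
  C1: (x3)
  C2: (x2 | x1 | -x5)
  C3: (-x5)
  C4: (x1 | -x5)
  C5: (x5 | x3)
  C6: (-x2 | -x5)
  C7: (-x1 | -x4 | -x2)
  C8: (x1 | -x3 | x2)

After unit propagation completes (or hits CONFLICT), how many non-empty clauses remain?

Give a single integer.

Answer: 2

Derivation:
unit clause [3] forces x3=T; simplify:
  drop -3 from [1, -3, 2] -> [1, 2]
  satisfied 2 clause(s); 6 remain; assigned so far: [3]
unit clause [-5] forces x5=F; simplify:
  satisfied 4 clause(s); 2 remain; assigned so far: [3, 5]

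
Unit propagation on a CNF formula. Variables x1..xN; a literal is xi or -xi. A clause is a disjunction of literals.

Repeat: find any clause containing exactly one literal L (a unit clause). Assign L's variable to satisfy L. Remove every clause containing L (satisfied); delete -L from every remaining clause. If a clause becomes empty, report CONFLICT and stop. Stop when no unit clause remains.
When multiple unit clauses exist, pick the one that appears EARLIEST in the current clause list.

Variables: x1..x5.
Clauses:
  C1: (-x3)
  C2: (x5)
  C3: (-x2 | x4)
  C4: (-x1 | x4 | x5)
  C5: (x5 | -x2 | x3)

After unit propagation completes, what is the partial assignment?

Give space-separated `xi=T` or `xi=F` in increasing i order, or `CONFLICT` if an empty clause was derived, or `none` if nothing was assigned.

unit clause [-3] forces x3=F; simplify:
  drop 3 from [5, -2, 3] -> [5, -2]
  satisfied 1 clause(s); 4 remain; assigned so far: [3]
unit clause [5] forces x5=T; simplify:
  satisfied 3 clause(s); 1 remain; assigned so far: [3, 5]

Answer: x3=F x5=T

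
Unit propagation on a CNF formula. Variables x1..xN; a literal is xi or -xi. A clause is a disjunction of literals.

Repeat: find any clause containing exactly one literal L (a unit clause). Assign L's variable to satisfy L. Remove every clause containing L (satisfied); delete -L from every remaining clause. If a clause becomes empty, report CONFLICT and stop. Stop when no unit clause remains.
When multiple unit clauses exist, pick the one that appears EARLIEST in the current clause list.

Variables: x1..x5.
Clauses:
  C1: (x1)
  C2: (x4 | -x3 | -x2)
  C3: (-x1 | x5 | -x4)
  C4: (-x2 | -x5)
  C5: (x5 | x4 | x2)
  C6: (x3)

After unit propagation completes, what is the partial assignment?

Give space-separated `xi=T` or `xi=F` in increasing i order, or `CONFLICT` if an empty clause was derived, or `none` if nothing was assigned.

unit clause [1] forces x1=T; simplify:
  drop -1 from [-1, 5, -4] -> [5, -4]
  satisfied 1 clause(s); 5 remain; assigned so far: [1]
unit clause [3] forces x3=T; simplify:
  drop -3 from [4, -3, -2] -> [4, -2]
  satisfied 1 clause(s); 4 remain; assigned so far: [1, 3]

Answer: x1=T x3=T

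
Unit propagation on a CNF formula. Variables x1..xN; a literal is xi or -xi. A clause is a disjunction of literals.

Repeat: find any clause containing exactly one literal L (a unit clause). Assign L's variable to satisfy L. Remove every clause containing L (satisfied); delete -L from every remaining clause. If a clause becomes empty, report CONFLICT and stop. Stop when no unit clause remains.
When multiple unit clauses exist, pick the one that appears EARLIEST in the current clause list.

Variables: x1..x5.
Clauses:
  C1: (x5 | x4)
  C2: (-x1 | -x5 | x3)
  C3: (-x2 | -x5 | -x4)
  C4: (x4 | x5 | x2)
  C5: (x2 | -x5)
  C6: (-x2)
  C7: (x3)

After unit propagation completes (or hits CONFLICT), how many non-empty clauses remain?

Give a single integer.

unit clause [-2] forces x2=F; simplify:
  drop 2 from [4, 5, 2] -> [4, 5]
  drop 2 from [2, -5] -> [-5]
  satisfied 2 clause(s); 5 remain; assigned so far: [2]
unit clause [-5] forces x5=F; simplify:
  drop 5 from [5, 4] -> [4]
  drop 5 from [4, 5] -> [4]
  satisfied 2 clause(s); 3 remain; assigned so far: [2, 5]
unit clause [4] forces x4=T; simplify:
  satisfied 2 clause(s); 1 remain; assigned so far: [2, 4, 5]
unit clause [3] forces x3=T; simplify:
  satisfied 1 clause(s); 0 remain; assigned so far: [2, 3, 4, 5]

Answer: 0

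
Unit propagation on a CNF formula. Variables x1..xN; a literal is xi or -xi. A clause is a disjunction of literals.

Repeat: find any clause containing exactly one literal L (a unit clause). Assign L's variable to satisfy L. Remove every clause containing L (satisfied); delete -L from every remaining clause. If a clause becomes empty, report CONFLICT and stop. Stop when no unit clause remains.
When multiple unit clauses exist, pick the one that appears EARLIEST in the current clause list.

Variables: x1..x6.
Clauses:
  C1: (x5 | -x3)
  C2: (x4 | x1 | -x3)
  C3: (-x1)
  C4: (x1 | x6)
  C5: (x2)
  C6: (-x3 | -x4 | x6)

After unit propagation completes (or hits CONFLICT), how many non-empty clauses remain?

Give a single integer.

unit clause [-1] forces x1=F; simplify:
  drop 1 from [4, 1, -3] -> [4, -3]
  drop 1 from [1, 6] -> [6]
  satisfied 1 clause(s); 5 remain; assigned so far: [1]
unit clause [6] forces x6=T; simplify:
  satisfied 2 clause(s); 3 remain; assigned so far: [1, 6]
unit clause [2] forces x2=T; simplify:
  satisfied 1 clause(s); 2 remain; assigned so far: [1, 2, 6]

Answer: 2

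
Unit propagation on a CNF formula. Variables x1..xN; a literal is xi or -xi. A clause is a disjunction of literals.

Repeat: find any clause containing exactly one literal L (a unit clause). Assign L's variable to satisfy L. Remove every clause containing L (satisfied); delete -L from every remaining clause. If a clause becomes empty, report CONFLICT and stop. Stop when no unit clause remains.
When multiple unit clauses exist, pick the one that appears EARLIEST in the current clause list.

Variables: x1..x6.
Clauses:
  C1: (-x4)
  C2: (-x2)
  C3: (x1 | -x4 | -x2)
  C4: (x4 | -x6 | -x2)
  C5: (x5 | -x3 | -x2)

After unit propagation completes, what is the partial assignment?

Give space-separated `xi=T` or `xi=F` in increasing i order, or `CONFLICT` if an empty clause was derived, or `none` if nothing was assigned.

Answer: x2=F x4=F

Derivation:
unit clause [-4] forces x4=F; simplify:
  drop 4 from [4, -6, -2] -> [-6, -2]
  satisfied 2 clause(s); 3 remain; assigned so far: [4]
unit clause [-2] forces x2=F; simplify:
  satisfied 3 clause(s); 0 remain; assigned so far: [2, 4]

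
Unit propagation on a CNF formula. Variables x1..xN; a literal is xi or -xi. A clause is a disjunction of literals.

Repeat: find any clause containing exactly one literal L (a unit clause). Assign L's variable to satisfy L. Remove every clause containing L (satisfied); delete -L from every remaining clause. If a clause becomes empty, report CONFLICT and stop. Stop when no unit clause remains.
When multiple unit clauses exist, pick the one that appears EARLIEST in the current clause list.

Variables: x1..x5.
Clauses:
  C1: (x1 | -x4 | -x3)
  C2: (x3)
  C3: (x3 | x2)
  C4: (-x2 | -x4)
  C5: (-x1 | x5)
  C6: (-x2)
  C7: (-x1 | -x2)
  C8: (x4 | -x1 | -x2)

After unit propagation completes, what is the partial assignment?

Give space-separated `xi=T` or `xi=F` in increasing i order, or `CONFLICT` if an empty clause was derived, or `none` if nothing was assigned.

unit clause [3] forces x3=T; simplify:
  drop -3 from [1, -4, -3] -> [1, -4]
  satisfied 2 clause(s); 6 remain; assigned so far: [3]
unit clause [-2] forces x2=F; simplify:
  satisfied 4 clause(s); 2 remain; assigned so far: [2, 3]

Answer: x2=F x3=T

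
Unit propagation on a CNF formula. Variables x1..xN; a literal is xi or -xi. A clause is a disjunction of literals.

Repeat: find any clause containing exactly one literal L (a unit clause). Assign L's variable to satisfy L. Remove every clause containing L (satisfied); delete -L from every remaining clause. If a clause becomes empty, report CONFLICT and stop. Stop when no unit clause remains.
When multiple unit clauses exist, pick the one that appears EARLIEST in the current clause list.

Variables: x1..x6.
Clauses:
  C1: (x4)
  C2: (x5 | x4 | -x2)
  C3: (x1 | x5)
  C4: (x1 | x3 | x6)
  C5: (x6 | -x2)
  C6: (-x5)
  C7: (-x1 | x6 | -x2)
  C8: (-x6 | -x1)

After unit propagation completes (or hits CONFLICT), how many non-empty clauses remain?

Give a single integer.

Answer: 0

Derivation:
unit clause [4] forces x4=T; simplify:
  satisfied 2 clause(s); 6 remain; assigned so far: [4]
unit clause [-5] forces x5=F; simplify:
  drop 5 from [1, 5] -> [1]
  satisfied 1 clause(s); 5 remain; assigned so far: [4, 5]
unit clause [1] forces x1=T; simplify:
  drop -1 from [-1, 6, -2] -> [6, -2]
  drop -1 from [-6, -1] -> [-6]
  satisfied 2 clause(s); 3 remain; assigned so far: [1, 4, 5]
unit clause [-6] forces x6=F; simplify:
  drop 6 from [6, -2] -> [-2]
  drop 6 from [6, -2] -> [-2]
  satisfied 1 clause(s); 2 remain; assigned so far: [1, 4, 5, 6]
unit clause [-2] forces x2=F; simplify:
  satisfied 2 clause(s); 0 remain; assigned so far: [1, 2, 4, 5, 6]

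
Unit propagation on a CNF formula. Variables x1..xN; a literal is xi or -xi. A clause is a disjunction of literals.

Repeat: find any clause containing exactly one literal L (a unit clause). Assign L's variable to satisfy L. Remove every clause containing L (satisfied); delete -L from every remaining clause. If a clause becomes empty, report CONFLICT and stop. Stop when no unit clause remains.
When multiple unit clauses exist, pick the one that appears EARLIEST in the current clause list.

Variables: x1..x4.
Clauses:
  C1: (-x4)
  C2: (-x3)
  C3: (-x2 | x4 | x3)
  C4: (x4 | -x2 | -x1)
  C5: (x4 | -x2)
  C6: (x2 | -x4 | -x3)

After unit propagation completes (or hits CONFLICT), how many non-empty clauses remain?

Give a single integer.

unit clause [-4] forces x4=F; simplify:
  drop 4 from [-2, 4, 3] -> [-2, 3]
  drop 4 from [4, -2, -1] -> [-2, -1]
  drop 4 from [4, -2] -> [-2]
  satisfied 2 clause(s); 4 remain; assigned so far: [4]
unit clause [-3] forces x3=F; simplify:
  drop 3 from [-2, 3] -> [-2]
  satisfied 1 clause(s); 3 remain; assigned so far: [3, 4]
unit clause [-2] forces x2=F; simplify:
  satisfied 3 clause(s); 0 remain; assigned so far: [2, 3, 4]

Answer: 0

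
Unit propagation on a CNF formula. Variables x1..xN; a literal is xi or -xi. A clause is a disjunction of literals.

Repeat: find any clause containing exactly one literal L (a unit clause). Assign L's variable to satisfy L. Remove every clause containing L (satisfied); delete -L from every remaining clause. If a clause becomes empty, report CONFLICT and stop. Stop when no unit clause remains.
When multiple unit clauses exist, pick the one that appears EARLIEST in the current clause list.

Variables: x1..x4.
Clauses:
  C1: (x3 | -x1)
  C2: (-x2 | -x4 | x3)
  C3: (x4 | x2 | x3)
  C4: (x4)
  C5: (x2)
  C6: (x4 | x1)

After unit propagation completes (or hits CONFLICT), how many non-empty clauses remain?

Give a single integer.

unit clause [4] forces x4=T; simplify:
  drop -4 from [-2, -4, 3] -> [-2, 3]
  satisfied 3 clause(s); 3 remain; assigned so far: [4]
unit clause [2] forces x2=T; simplify:
  drop -2 from [-2, 3] -> [3]
  satisfied 1 clause(s); 2 remain; assigned so far: [2, 4]
unit clause [3] forces x3=T; simplify:
  satisfied 2 clause(s); 0 remain; assigned so far: [2, 3, 4]

Answer: 0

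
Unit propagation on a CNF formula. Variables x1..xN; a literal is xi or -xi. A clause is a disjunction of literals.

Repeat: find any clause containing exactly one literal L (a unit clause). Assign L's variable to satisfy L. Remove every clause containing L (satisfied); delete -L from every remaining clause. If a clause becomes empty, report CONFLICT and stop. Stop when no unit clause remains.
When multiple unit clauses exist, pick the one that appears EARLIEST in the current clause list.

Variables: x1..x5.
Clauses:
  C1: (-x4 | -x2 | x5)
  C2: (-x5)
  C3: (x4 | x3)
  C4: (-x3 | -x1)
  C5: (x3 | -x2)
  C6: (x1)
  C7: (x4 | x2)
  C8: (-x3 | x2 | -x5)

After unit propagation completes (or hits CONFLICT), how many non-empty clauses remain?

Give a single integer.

unit clause [-5] forces x5=F; simplify:
  drop 5 from [-4, -2, 5] -> [-4, -2]
  satisfied 2 clause(s); 6 remain; assigned so far: [5]
unit clause [1] forces x1=T; simplify:
  drop -1 from [-3, -1] -> [-3]
  satisfied 1 clause(s); 5 remain; assigned so far: [1, 5]
unit clause [-3] forces x3=F; simplify:
  drop 3 from [4, 3] -> [4]
  drop 3 from [3, -2] -> [-2]
  satisfied 1 clause(s); 4 remain; assigned so far: [1, 3, 5]
unit clause [4] forces x4=T; simplify:
  drop -4 from [-4, -2] -> [-2]
  satisfied 2 clause(s); 2 remain; assigned so far: [1, 3, 4, 5]
unit clause [-2] forces x2=F; simplify:
  satisfied 2 clause(s); 0 remain; assigned so far: [1, 2, 3, 4, 5]

Answer: 0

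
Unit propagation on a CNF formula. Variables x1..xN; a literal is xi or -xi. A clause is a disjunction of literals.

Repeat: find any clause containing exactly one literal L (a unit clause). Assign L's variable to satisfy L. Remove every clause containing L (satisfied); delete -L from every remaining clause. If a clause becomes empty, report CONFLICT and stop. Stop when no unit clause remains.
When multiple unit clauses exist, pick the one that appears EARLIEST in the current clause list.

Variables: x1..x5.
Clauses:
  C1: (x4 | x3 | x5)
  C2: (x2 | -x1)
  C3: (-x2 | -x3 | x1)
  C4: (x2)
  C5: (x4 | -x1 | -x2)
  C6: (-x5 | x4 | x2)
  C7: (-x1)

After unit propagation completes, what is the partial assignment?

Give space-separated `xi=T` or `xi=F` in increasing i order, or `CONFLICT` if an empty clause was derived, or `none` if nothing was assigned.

Answer: x1=F x2=T x3=F

Derivation:
unit clause [2] forces x2=T; simplify:
  drop -2 from [-2, -3, 1] -> [-3, 1]
  drop -2 from [4, -1, -2] -> [4, -1]
  satisfied 3 clause(s); 4 remain; assigned so far: [2]
unit clause [-1] forces x1=F; simplify:
  drop 1 from [-3, 1] -> [-3]
  satisfied 2 clause(s); 2 remain; assigned so far: [1, 2]
unit clause [-3] forces x3=F; simplify:
  drop 3 from [4, 3, 5] -> [4, 5]
  satisfied 1 clause(s); 1 remain; assigned so far: [1, 2, 3]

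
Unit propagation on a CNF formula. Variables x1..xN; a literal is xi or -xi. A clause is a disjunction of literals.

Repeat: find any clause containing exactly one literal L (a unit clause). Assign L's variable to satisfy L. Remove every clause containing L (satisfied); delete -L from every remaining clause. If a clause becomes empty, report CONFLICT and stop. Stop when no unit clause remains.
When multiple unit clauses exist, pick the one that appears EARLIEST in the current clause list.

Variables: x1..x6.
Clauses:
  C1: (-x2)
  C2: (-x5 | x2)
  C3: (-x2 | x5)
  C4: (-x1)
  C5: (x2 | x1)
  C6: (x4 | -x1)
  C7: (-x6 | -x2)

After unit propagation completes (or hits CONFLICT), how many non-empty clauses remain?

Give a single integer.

Answer: 0

Derivation:
unit clause [-2] forces x2=F; simplify:
  drop 2 from [-5, 2] -> [-5]
  drop 2 from [2, 1] -> [1]
  satisfied 3 clause(s); 4 remain; assigned so far: [2]
unit clause [-5] forces x5=F; simplify:
  satisfied 1 clause(s); 3 remain; assigned so far: [2, 5]
unit clause [-1] forces x1=F; simplify:
  drop 1 from [1] -> [] (empty!)
  satisfied 2 clause(s); 1 remain; assigned so far: [1, 2, 5]
CONFLICT (empty clause)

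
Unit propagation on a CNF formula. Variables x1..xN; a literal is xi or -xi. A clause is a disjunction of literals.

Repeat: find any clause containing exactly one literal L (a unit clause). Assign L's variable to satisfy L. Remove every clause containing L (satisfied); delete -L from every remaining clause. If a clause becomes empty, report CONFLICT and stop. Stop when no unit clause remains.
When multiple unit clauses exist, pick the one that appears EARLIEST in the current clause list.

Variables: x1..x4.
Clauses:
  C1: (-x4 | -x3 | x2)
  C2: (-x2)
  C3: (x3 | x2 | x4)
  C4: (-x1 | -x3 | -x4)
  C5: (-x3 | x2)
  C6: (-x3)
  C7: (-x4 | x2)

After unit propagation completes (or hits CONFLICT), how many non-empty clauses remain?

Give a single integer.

unit clause [-2] forces x2=F; simplify:
  drop 2 from [-4, -3, 2] -> [-4, -3]
  drop 2 from [3, 2, 4] -> [3, 4]
  drop 2 from [-3, 2] -> [-3]
  drop 2 from [-4, 2] -> [-4]
  satisfied 1 clause(s); 6 remain; assigned so far: [2]
unit clause [-3] forces x3=F; simplify:
  drop 3 from [3, 4] -> [4]
  satisfied 4 clause(s); 2 remain; assigned so far: [2, 3]
unit clause [4] forces x4=T; simplify:
  drop -4 from [-4] -> [] (empty!)
  satisfied 1 clause(s); 1 remain; assigned so far: [2, 3, 4]
CONFLICT (empty clause)

Answer: 0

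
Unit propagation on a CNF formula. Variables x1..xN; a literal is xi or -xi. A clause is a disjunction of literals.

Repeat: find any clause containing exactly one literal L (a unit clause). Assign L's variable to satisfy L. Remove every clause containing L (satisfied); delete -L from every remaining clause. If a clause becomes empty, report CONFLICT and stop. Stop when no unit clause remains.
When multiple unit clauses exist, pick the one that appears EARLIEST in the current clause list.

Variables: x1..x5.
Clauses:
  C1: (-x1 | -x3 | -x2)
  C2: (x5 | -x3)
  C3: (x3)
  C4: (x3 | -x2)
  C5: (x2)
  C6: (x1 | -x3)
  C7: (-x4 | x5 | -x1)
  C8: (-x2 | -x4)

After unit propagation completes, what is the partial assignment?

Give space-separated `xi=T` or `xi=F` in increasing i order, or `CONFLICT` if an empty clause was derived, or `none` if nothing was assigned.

unit clause [3] forces x3=T; simplify:
  drop -3 from [-1, -3, -2] -> [-1, -2]
  drop -3 from [5, -3] -> [5]
  drop -3 from [1, -3] -> [1]
  satisfied 2 clause(s); 6 remain; assigned so far: [3]
unit clause [5] forces x5=T; simplify:
  satisfied 2 clause(s); 4 remain; assigned so far: [3, 5]
unit clause [2] forces x2=T; simplify:
  drop -2 from [-1, -2] -> [-1]
  drop -2 from [-2, -4] -> [-4]
  satisfied 1 clause(s); 3 remain; assigned so far: [2, 3, 5]
unit clause [-1] forces x1=F; simplify:
  drop 1 from [1] -> [] (empty!)
  satisfied 1 clause(s); 2 remain; assigned so far: [1, 2, 3, 5]
CONFLICT (empty clause)

Answer: CONFLICT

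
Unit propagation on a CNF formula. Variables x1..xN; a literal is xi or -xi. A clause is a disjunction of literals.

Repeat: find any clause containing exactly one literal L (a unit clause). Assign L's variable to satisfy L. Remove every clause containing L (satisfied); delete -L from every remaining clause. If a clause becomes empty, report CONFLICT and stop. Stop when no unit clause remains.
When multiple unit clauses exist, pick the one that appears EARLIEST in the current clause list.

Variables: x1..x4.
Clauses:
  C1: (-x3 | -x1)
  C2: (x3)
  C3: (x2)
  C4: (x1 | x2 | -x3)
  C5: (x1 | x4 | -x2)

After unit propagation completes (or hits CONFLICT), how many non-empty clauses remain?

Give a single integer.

Answer: 0

Derivation:
unit clause [3] forces x3=T; simplify:
  drop -3 from [-3, -1] -> [-1]
  drop -3 from [1, 2, -3] -> [1, 2]
  satisfied 1 clause(s); 4 remain; assigned so far: [3]
unit clause [-1] forces x1=F; simplify:
  drop 1 from [1, 2] -> [2]
  drop 1 from [1, 4, -2] -> [4, -2]
  satisfied 1 clause(s); 3 remain; assigned so far: [1, 3]
unit clause [2] forces x2=T; simplify:
  drop -2 from [4, -2] -> [4]
  satisfied 2 clause(s); 1 remain; assigned so far: [1, 2, 3]
unit clause [4] forces x4=T; simplify:
  satisfied 1 clause(s); 0 remain; assigned so far: [1, 2, 3, 4]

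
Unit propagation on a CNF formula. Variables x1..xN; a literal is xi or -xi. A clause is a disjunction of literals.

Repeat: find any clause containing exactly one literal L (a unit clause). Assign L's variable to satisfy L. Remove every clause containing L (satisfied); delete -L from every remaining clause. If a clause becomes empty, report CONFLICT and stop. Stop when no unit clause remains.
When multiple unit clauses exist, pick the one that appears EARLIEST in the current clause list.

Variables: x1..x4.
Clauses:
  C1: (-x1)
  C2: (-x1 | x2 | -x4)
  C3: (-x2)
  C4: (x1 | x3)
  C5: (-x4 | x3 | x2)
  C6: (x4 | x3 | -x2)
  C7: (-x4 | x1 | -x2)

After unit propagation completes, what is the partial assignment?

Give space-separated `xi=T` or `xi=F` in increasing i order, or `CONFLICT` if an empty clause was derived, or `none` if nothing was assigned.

Answer: x1=F x2=F x3=T

Derivation:
unit clause [-1] forces x1=F; simplify:
  drop 1 from [1, 3] -> [3]
  drop 1 from [-4, 1, -2] -> [-4, -2]
  satisfied 2 clause(s); 5 remain; assigned so far: [1]
unit clause [-2] forces x2=F; simplify:
  drop 2 from [-4, 3, 2] -> [-4, 3]
  satisfied 3 clause(s); 2 remain; assigned so far: [1, 2]
unit clause [3] forces x3=T; simplify:
  satisfied 2 clause(s); 0 remain; assigned so far: [1, 2, 3]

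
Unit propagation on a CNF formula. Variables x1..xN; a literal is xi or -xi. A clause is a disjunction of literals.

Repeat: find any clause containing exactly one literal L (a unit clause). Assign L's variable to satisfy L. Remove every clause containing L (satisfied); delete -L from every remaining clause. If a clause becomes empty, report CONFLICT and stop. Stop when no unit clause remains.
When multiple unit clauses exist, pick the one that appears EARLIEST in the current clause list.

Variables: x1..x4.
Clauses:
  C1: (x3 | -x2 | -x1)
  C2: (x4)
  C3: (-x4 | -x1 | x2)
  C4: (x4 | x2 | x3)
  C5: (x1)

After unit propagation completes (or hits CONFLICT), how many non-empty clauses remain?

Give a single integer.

unit clause [4] forces x4=T; simplify:
  drop -4 from [-4, -1, 2] -> [-1, 2]
  satisfied 2 clause(s); 3 remain; assigned so far: [4]
unit clause [1] forces x1=T; simplify:
  drop -1 from [3, -2, -1] -> [3, -2]
  drop -1 from [-1, 2] -> [2]
  satisfied 1 clause(s); 2 remain; assigned so far: [1, 4]
unit clause [2] forces x2=T; simplify:
  drop -2 from [3, -2] -> [3]
  satisfied 1 clause(s); 1 remain; assigned so far: [1, 2, 4]
unit clause [3] forces x3=T; simplify:
  satisfied 1 clause(s); 0 remain; assigned so far: [1, 2, 3, 4]

Answer: 0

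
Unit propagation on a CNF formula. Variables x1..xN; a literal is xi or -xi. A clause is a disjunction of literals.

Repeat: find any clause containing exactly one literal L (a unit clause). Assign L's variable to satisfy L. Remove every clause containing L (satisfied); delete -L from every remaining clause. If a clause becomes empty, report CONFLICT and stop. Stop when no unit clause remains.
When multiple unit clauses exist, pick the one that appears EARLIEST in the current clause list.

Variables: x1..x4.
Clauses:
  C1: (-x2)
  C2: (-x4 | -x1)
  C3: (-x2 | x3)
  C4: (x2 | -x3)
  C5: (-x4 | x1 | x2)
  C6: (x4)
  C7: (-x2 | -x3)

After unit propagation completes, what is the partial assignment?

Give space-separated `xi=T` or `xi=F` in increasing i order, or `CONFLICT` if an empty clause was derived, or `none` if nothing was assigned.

unit clause [-2] forces x2=F; simplify:
  drop 2 from [2, -3] -> [-3]
  drop 2 from [-4, 1, 2] -> [-4, 1]
  satisfied 3 clause(s); 4 remain; assigned so far: [2]
unit clause [-3] forces x3=F; simplify:
  satisfied 1 clause(s); 3 remain; assigned so far: [2, 3]
unit clause [4] forces x4=T; simplify:
  drop -4 from [-4, -1] -> [-1]
  drop -4 from [-4, 1] -> [1]
  satisfied 1 clause(s); 2 remain; assigned so far: [2, 3, 4]
unit clause [-1] forces x1=F; simplify:
  drop 1 from [1] -> [] (empty!)
  satisfied 1 clause(s); 1 remain; assigned so far: [1, 2, 3, 4]
CONFLICT (empty clause)

Answer: CONFLICT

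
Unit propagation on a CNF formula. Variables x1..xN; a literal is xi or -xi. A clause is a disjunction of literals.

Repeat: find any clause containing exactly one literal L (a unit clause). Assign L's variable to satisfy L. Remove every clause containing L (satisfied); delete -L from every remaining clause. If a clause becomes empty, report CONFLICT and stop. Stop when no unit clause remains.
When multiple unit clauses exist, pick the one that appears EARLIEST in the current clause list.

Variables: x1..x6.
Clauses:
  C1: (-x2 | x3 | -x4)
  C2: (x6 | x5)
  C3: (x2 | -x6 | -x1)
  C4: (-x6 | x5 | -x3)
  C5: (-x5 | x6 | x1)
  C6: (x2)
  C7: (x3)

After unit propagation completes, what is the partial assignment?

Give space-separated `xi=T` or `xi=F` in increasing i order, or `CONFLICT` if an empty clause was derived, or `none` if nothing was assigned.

unit clause [2] forces x2=T; simplify:
  drop -2 from [-2, 3, -4] -> [3, -4]
  satisfied 2 clause(s); 5 remain; assigned so far: [2]
unit clause [3] forces x3=T; simplify:
  drop -3 from [-6, 5, -3] -> [-6, 5]
  satisfied 2 clause(s); 3 remain; assigned so far: [2, 3]

Answer: x2=T x3=T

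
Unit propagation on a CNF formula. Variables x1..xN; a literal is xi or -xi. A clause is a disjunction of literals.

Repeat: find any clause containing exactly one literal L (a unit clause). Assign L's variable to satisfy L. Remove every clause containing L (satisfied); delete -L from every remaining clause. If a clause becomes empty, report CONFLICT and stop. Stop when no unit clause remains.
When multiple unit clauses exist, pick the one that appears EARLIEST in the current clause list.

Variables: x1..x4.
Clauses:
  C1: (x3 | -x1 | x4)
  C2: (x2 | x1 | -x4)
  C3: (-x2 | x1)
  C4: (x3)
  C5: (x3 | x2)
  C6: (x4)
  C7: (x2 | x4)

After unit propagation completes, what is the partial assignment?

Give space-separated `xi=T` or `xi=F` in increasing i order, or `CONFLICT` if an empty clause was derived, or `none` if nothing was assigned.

Answer: x3=T x4=T

Derivation:
unit clause [3] forces x3=T; simplify:
  satisfied 3 clause(s); 4 remain; assigned so far: [3]
unit clause [4] forces x4=T; simplify:
  drop -4 from [2, 1, -4] -> [2, 1]
  satisfied 2 clause(s); 2 remain; assigned so far: [3, 4]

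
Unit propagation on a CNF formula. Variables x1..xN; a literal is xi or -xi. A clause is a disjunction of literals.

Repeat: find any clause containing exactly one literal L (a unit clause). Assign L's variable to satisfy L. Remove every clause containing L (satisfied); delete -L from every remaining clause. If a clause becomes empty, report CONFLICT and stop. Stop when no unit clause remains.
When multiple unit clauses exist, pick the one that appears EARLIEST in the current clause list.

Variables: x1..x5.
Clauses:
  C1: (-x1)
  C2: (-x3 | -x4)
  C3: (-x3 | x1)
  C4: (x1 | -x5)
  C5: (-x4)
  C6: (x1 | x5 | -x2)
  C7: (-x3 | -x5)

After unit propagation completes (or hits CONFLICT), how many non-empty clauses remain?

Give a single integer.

unit clause [-1] forces x1=F; simplify:
  drop 1 from [-3, 1] -> [-3]
  drop 1 from [1, -5] -> [-5]
  drop 1 from [1, 5, -2] -> [5, -2]
  satisfied 1 clause(s); 6 remain; assigned so far: [1]
unit clause [-3] forces x3=F; simplify:
  satisfied 3 clause(s); 3 remain; assigned so far: [1, 3]
unit clause [-5] forces x5=F; simplify:
  drop 5 from [5, -2] -> [-2]
  satisfied 1 clause(s); 2 remain; assigned so far: [1, 3, 5]
unit clause [-4] forces x4=F; simplify:
  satisfied 1 clause(s); 1 remain; assigned so far: [1, 3, 4, 5]
unit clause [-2] forces x2=F; simplify:
  satisfied 1 clause(s); 0 remain; assigned so far: [1, 2, 3, 4, 5]

Answer: 0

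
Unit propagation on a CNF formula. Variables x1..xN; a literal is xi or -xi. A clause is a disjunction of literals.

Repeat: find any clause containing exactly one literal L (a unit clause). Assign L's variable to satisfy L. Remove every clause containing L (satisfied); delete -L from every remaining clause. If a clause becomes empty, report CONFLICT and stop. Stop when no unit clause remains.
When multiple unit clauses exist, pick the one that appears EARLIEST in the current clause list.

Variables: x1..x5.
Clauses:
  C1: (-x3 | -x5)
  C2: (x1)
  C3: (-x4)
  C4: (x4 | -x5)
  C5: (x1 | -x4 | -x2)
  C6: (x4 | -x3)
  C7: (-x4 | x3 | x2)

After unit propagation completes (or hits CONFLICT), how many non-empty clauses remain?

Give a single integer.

Answer: 0

Derivation:
unit clause [1] forces x1=T; simplify:
  satisfied 2 clause(s); 5 remain; assigned so far: [1]
unit clause [-4] forces x4=F; simplify:
  drop 4 from [4, -5] -> [-5]
  drop 4 from [4, -3] -> [-3]
  satisfied 2 clause(s); 3 remain; assigned so far: [1, 4]
unit clause [-5] forces x5=F; simplify:
  satisfied 2 clause(s); 1 remain; assigned so far: [1, 4, 5]
unit clause [-3] forces x3=F; simplify:
  satisfied 1 clause(s); 0 remain; assigned so far: [1, 3, 4, 5]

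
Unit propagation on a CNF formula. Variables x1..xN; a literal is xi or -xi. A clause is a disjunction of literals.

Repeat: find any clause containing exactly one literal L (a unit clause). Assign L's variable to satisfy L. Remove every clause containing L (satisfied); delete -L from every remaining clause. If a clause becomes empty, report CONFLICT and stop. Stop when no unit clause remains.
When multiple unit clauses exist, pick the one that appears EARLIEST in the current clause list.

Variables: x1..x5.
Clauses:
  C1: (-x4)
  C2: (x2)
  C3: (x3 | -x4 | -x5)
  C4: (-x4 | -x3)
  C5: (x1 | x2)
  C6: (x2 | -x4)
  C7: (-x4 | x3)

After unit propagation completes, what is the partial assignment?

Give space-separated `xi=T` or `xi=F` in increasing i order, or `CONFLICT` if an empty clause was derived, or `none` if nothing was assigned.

Answer: x2=T x4=F

Derivation:
unit clause [-4] forces x4=F; simplify:
  satisfied 5 clause(s); 2 remain; assigned so far: [4]
unit clause [2] forces x2=T; simplify:
  satisfied 2 clause(s); 0 remain; assigned so far: [2, 4]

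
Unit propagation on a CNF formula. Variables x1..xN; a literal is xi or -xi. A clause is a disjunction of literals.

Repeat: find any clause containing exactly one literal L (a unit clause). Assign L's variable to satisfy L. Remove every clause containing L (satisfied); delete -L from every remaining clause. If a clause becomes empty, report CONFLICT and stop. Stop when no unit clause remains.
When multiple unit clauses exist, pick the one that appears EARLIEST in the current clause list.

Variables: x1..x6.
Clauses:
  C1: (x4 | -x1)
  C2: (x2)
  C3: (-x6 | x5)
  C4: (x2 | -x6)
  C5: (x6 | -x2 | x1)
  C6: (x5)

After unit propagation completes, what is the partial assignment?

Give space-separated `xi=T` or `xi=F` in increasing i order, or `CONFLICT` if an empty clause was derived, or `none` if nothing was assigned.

Answer: x2=T x5=T

Derivation:
unit clause [2] forces x2=T; simplify:
  drop -2 from [6, -2, 1] -> [6, 1]
  satisfied 2 clause(s); 4 remain; assigned so far: [2]
unit clause [5] forces x5=T; simplify:
  satisfied 2 clause(s); 2 remain; assigned so far: [2, 5]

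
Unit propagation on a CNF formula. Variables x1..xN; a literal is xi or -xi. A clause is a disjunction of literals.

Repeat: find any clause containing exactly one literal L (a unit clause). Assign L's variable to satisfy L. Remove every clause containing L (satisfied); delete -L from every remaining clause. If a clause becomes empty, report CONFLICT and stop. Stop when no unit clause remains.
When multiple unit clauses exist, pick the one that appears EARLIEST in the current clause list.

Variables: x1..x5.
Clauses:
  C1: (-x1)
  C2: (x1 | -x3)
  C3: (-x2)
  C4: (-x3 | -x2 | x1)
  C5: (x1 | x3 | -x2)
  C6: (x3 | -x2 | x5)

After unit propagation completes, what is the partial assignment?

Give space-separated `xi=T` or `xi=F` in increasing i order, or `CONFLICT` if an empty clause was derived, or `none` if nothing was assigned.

unit clause [-1] forces x1=F; simplify:
  drop 1 from [1, -3] -> [-3]
  drop 1 from [-3, -2, 1] -> [-3, -2]
  drop 1 from [1, 3, -2] -> [3, -2]
  satisfied 1 clause(s); 5 remain; assigned so far: [1]
unit clause [-3] forces x3=F; simplify:
  drop 3 from [3, -2] -> [-2]
  drop 3 from [3, -2, 5] -> [-2, 5]
  satisfied 2 clause(s); 3 remain; assigned so far: [1, 3]
unit clause [-2] forces x2=F; simplify:
  satisfied 3 clause(s); 0 remain; assigned so far: [1, 2, 3]

Answer: x1=F x2=F x3=F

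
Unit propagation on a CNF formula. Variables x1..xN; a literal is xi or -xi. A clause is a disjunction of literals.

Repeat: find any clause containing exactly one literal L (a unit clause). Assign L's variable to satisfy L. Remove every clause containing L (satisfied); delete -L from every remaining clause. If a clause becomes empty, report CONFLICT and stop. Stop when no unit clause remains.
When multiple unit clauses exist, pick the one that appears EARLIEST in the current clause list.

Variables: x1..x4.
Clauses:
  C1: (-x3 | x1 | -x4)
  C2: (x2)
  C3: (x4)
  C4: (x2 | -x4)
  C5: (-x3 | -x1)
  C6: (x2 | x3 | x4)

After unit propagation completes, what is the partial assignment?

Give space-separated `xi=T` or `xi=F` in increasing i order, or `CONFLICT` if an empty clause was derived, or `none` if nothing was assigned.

unit clause [2] forces x2=T; simplify:
  satisfied 3 clause(s); 3 remain; assigned so far: [2]
unit clause [4] forces x4=T; simplify:
  drop -4 from [-3, 1, -4] -> [-3, 1]
  satisfied 1 clause(s); 2 remain; assigned so far: [2, 4]

Answer: x2=T x4=T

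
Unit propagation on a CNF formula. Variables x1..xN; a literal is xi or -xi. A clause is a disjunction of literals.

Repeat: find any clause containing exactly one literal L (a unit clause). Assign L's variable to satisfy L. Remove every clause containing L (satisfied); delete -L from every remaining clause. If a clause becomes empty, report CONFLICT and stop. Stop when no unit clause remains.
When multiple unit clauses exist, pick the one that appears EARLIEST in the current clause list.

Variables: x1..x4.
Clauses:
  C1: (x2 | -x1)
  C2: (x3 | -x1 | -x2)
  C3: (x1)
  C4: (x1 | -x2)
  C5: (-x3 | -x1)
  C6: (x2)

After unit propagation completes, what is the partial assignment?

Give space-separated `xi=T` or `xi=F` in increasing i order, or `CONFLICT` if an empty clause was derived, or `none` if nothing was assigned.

unit clause [1] forces x1=T; simplify:
  drop -1 from [2, -1] -> [2]
  drop -1 from [3, -1, -2] -> [3, -2]
  drop -1 from [-3, -1] -> [-3]
  satisfied 2 clause(s); 4 remain; assigned so far: [1]
unit clause [2] forces x2=T; simplify:
  drop -2 from [3, -2] -> [3]
  satisfied 2 clause(s); 2 remain; assigned so far: [1, 2]
unit clause [3] forces x3=T; simplify:
  drop -3 from [-3] -> [] (empty!)
  satisfied 1 clause(s); 1 remain; assigned so far: [1, 2, 3]
CONFLICT (empty clause)

Answer: CONFLICT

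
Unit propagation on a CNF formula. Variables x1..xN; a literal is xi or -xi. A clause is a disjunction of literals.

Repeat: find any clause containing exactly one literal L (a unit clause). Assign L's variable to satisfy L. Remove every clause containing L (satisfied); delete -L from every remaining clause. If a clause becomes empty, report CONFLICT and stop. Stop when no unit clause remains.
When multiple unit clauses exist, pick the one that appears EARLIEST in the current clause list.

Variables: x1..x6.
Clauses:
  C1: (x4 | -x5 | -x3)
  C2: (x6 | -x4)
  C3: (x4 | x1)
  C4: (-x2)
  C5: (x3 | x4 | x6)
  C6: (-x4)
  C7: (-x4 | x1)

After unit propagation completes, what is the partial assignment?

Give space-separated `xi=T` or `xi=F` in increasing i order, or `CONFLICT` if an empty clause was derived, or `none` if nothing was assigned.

Answer: x1=T x2=F x4=F

Derivation:
unit clause [-2] forces x2=F; simplify:
  satisfied 1 clause(s); 6 remain; assigned so far: [2]
unit clause [-4] forces x4=F; simplify:
  drop 4 from [4, -5, -3] -> [-5, -3]
  drop 4 from [4, 1] -> [1]
  drop 4 from [3, 4, 6] -> [3, 6]
  satisfied 3 clause(s); 3 remain; assigned so far: [2, 4]
unit clause [1] forces x1=T; simplify:
  satisfied 1 clause(s); 2 remain; assigned so far: [1, 2, 4]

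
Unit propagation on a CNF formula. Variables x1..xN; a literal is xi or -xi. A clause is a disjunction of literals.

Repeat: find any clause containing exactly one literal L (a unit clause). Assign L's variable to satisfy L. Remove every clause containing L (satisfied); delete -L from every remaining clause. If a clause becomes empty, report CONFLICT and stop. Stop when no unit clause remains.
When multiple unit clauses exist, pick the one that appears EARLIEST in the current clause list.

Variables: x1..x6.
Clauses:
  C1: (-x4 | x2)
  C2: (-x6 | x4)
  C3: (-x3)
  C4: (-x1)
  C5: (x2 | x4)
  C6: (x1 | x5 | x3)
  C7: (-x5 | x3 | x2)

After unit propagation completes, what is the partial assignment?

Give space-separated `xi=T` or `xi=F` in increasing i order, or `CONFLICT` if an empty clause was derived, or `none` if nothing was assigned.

unit clause [-3] forces x3=F; simplify:
  drop 3 from [1, 5, 3] -> [1, 5]
  drop 3 from [-5, 3, 2] -> [-5, 2]
  satisfied 1 clause(s); 6 remain; assigned so far: [3]
unit clause [-1] forces x1=F; simplify:
  drop 1 from [1, 5] -> [5]
  satisfied 1 clause(s); 5 remain; assigned so far: [1, 3]
unit clause [5] forces x5=T; simplify:
  drop -5 from [-5, 2] -> [2]
  satisfied 1 clause(s); 4 remain; assigned so far: [1, 3, 5]
unit clause [2] forces x2=T; simplify:
  satisfied 3 clause(s); 1 remain; assigned so far: [1, 2, 3, 5]

Answer: x1=F x2=T x3=F x5=T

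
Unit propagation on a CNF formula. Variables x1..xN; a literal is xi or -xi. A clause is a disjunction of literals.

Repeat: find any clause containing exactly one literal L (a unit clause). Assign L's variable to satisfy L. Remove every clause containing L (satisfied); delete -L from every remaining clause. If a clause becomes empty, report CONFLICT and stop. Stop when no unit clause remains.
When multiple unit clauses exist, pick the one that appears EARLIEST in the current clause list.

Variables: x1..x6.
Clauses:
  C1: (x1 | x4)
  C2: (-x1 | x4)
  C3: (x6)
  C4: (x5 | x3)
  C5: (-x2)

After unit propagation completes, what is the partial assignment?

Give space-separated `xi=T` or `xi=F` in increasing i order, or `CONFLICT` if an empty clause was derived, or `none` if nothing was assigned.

unit clause [6] forces x6=T; simplify:
  satisfied 1 clause(s); 4 remain; assigned so far: [6]
unit clause [-2] forces x2=F; simplify:
  satisfied 1 clause(s); 3 remain; assigned so far: [2, 6]

Answer: x2=F x6=T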